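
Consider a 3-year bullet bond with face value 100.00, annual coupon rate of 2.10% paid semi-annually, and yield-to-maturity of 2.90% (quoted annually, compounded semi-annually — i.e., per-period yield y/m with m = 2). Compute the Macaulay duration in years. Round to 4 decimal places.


Coupon per period c = face * coupon_rate / m = 1.050000
Periods per year m = 2; per-period yield y/m = 0.014500
Number of cashflows N = 6
Cashflows (t years, CF_t, discount factor 1/(1+y/m)^(m*t), PV):
  t = 0.5000: CF_t = 1.050000, DF = 0.985707, PV = 1.034993
  t = 1.0000: CF_t = 1.050000, DF = 0.971619, PV = 1.020200
  t = 1.5000: CF_t = 1.050000, DF = 0.957732, PV = 1.005618
  t = 2.0000: CF_t = 1.050000, DF = 0.944043, PV = 0.991245
  t = 2.5000: CF_t = 1.050000, DF = 0.930550, PV = 0.977078
  t = 3.0000: CF_t = 101.050000, DF = 0.917250, PV = 92.688106
Price P = sum_t PV_t = 97.717240
Macaulay numerator sum_t t * PV_t:
  t * PV_t at t = 0.5000: 0.517496
  t * PV_t at t = 1.0000: 1.020200
  t * PV_t at t = 1.5000: 1.508427
  t * PV_t at t = 2.0000: 1.982490
  t * PV_t at t = 2.5000: 2.442694
  t * PV_t at t = 3.0000: 278.064319
Macaulay duration D = (sum_t t * PV_t) / P = 285.535627 / 97.717240 = 2.922060

Answer: Macaulay duration = 2.9221 years


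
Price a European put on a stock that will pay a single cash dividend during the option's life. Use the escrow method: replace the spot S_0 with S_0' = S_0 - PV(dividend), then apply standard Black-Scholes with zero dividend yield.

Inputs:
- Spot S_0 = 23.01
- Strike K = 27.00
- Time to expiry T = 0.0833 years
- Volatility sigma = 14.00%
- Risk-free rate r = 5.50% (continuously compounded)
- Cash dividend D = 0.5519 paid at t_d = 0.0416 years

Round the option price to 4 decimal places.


Answer: Price = 4.4172

Derivation:
PV(D) = D * exp(-r * t_d) = 0.5519 * 0.99771462 = 0.55063870
S_0' = S_0 - PV(D) = 23.0100 - 0.55063870 = 22.45936130
d1 = (ln(S_0'/K) + (r + sigma^2/2)*T) / (sigma*sqrt(T)) = -4.42334281
d2 = d1 - sigma*sqrt(T) = -4.46374924
exp(-rT) = 0.99542898
N(-d1) = 0.99999514; N(-d2) = 0.99999597
P = K * exp(-rT) * N(-d2) - S_0' * N(-d1) = 27.0000 * 0.99542898 * 0.99999597 - 22.45936130 * 0.99999514 = 4.4172


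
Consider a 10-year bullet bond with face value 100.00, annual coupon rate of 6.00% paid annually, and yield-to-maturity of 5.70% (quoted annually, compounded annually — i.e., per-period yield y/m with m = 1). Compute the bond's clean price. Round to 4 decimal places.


Coupon per period c = face * coupon_rate / m = 6.000000
Periods per year m = 1; per-period yield y/m = 0.057000
Number of cashflows N = 10
Cashflows (t years, CF_t, discount factor 1/(1+y/m)^(m*t), PV):
  t = 1.0000: CF_t = 6.000000, DF = 0.946074, PV = 5.676443
  t = 2.0000: CF_t = 6.000000, DF = 0.895056, PV = 5.370334
  t = 3.0000: CF_t = 6.000000, DF = 0.846789, PV = 5.080732
  t = 4.0000: CF_t = 6.000000, DF = 0.801125, PV = 4.806747
  t = 5.0000: CF_t = 6.000000, DF = 0.757923, PV = 4.547538
  t = 6.0000: CF_t = 6.000000, DF = 0.717051, PV = 4.302306
  t = 7.0000: CF_t = 6.000000, DF = 0.678383, PV = 4.070299
  t = 8.0000: CF_t = 6.000000, DF = 0.641801, PV = 3.850803
  t = 9.0000: CF_t = 6.000000, DF = 0.607191, PV = 3.643144
  t = 10.0000: CF_t = 106.000000, DF = 0.574447, PV = 60.891405
Price P = sum_t PV_t = 102.239752

Answer: Price = 102.2398


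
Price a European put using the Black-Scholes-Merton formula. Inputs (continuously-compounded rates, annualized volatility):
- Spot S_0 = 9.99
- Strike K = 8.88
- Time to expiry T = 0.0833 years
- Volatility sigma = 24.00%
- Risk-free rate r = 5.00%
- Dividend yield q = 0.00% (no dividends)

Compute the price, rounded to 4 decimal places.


Answer: Price = 0.0103

Derivation:
d1 = (ln(S/K) + (r - q + 0.5*sigma^2) * T) / (sigma * sqrt(T)) = 1.79515451
d2 = d1 - sigma * sqrt(T) = 1.72588633
exp(-rT) = 0.99584366; exp(-qT) = 1.00000000
P = K * exp(-rT) * N(-d2) - S_0 * exp(-qT) * N(-d1)
N(-d1) = 0.03631454; N(-d2) = 0.04218393
P = 8.8800 * 0.99584366 * 0.04218393 - 9.9900 * 1.00000000 * 0.03631454 = 0.0103


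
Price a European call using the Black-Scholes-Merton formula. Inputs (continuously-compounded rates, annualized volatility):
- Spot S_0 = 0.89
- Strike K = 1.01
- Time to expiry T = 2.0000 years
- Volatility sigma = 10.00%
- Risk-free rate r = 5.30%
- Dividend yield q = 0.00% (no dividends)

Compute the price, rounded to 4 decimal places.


Answer: Price = 0.0420

Derivation:
d1 = (ln(S/K) + (r - q + 0.5*sigma^2) * T) / (sigma * sqrt(T)) = -0.07413412
d2 = d1 - sigma * sqrt(T) = -0.21555547
exp(-rT) = 0.89942465; exp(-qT) = 1.00000000
C = S_0 * exp(-qT) * N(d1) - K * exp(-rT) * N(d2)
N(d1) = 0.47045183; N(d2) = 0.41466713
C = 0.8900 * 1.00000000 * 0.47045183 - 1.0100 * 0.89942465 * 0.41466713 = 0.0420


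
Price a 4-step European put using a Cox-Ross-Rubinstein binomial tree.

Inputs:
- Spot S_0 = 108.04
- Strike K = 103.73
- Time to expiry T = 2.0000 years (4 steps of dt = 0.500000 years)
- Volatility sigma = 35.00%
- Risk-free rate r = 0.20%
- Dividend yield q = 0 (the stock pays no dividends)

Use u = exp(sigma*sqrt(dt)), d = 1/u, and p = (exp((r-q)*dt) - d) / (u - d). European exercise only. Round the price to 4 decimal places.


dt = T/N = 0.500000
u = exp(sigma*sqrt(dt)) = 1.280803; d = 1/u = 0.780760
p = (exp((r-q)*dt) - d) / (u - d) = 0.440443
Discount per step: exp(-r*dt) = 0.999000
Stock lattice S(k, i) with i counting down-moves:
  k=0: S(0,0) = 108.0400
  k=1: S(1,0) = 138.3780; S(1,1) = 84.3533
  k=2: S(2,0) = 177.2350; S(2,1) = 108.0400; S(2,2) = 65.8597
  k=3: S(3,0) = 227.0031; S(3,1) = 138.3780; S(3,2) = 84.3533; S(3,3) = 51.4206
  k=4: S(4,0) = 290.7463; S(4,1) = 177.2350; S(4,2) = 108.0400; S(4,3) = 65.8597; S(4,4) = 40.1472
Terminal payoffs V(N, i) = max(K - S_T, 0):
  V(4,0) = 0.000000; V(4,1) = 0.000000; V(4,2) = 0.000000; V(4,3) = 37.870296; V(4,4) = 63.582827
Backward induction: V(k, i) = exp(-r*dt) * [p * V(k+1, i) + (1-p) * V(k+1, i+1)].
  V(3,0) = exp(-r*dt) * [p*0.000000 + (1-p)*0.000000] = 0.000000
  V(3,1) = exp(-r*dt) * [p*0.000000 + (1-p)*0.000000] = 0.000000
  V(3,2) = exp(-r*dt) * [p*0.000000 + (1-p)*37.870296] = 21.169414
  V(3,3) = exp(-r*dt) * [p*37.870296 + (1-p)*63.582827] = 52.205694
  V(2,0) = exp(-r*dt) * [p*0.000000 + (1-p)*0.000000] = 0.000000
  V(2,1) = exp(-r*dt) * [p*0.000000 + (1-p)*21.169414] = 11.833657
  V(2,2) = exp(-r*dt) * [p*21.169414 + (1-p)*52.205694] = 38.497469
  V(1,0) = exp(-r*dt) * [p*0.000000 + (1-p)*11.833657] = 6.614989
  V(1,1) = exp(-r*dt) * [p*11.833657 + (1-p)*38.497469] = 26.726843
  V(0,0) = exp(-r*dt) * [p*6.614989 + (1-p)*26.726843] = 17.850861

Answer: Price = V(0,0) = 17.8509


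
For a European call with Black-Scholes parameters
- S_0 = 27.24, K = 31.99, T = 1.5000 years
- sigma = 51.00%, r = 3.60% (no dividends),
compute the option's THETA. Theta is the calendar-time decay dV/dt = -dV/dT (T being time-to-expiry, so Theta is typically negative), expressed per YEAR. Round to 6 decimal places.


Answer: Theta = -2.583234

Derivation:
d1 = 0.1414270175; d2 = -0.4831928669
phi(d1) = 0.3949724222; exp(-qT) = 1.0000000000; exp(-rT) = 0.9474321065
Theta = -S*exp(-qT)*phi(d1)*sigma/(2*sqrt(T)) - r*K*exp(-rT)*N(d2) + q*S*exp(-qT)*N(d1)
N(d1) = 0.5562336941; N(d2) = 0.3144793998; sqrt(T) = 1.2247448714
Term 1 = -27.2400 * 1.0000000000 * 0.3949724222 * 0.5100 / (2 * 1.2247448714) = -2.2401052686
Term 2 = -0.0360 * 31.9900 * 0.9474321065 * 0.3144793998 = -0.3431286968
Term 3 = 0 (no dividend yield, q = 0)
Theta = -2.2401052686 + (-0.3431286968) + (0.0000000000) = -2.583234


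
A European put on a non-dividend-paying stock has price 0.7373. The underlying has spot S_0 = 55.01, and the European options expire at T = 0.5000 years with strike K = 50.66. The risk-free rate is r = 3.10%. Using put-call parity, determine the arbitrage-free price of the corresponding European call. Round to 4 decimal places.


Answer: Call price = 5.8665

Derivation:
Put-call parity: C - P = S_0 * exp(-qT) - K * exp(-rT).
S_0 * exp(-qT) = 55.0100 * 1.00000000 = 55.01000000
K * exp(-rT) = 50.6600 * 0.98461951 = 49.88082421
C = P + S*exp(-qT) - K*exp(-rT)
C = 0.7373 + 55.01000000 - 49.88082421 = 5.8665


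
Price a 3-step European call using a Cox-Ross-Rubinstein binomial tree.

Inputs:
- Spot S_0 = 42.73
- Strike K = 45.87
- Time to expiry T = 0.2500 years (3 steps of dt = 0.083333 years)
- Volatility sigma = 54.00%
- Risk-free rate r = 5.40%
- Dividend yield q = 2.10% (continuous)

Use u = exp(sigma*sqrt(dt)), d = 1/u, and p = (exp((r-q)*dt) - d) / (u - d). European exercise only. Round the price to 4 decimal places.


Answer: Price = V(0,0) = 3.6961

Derivation:
dt = T/N = 0.083333
u = exp(sigma*sqrt(dt)) = 1.168691; d = 1/u = 0.855658
p = (exp((r-q)*dt) - d) / (u - d) = 0.469905
Discount per step: exp(-r*dt) = 0.995510
Stock lattice S(k, i) with i counting down-moves:
  k=0: S(0,0) = 42.7300
  k=1: S(1,0) = 49.9382; S(1,1) = 36.5623
  k=2: S(2,0) = 58.3623; S(2,1) = 42.7300; S(2,2) = 31.2848
  k=3: S(3,0) = 68.2075; S(3,1) = 49.9382; S(3,2) = 36.5623; S(3,3) = 26.7691
Terminal payoffs V(N, i) = max(S_T - K, 0):
  V(3,0) = 22.337530; V(3,1) = 4.068179; V(3,2) = 0.000000; V(3,3) = 0.000000
Backward induction: V(k, i) = exp(-r*dt) * [p * V(k+1, i) + (1-p) * V(k+1, i+1)].
  V(2,0) = exp(-r*dt) * [p*22.337530 + (1-p)*4.068179] = 12.596222
  V(2,1) = exp(-r*dt) * [p*4.068179 + (1-p)*0.000000] = 1.903073
  V(2,2) = exp(-r*dt) * [p*0.000000 + (1-p)*0.000000] = 0.000000
  V(1,0) = exp(-r*dt) * [p*12.596222 + (1-p)*1.903073] = 6.896729
  V(1,1) = exp(-r*dt) * [p*1.903073 + (1-p)*0.000000] = 0.890248
  V(0,0) = exp(-r*dt) * [p*6.896729 + (1-p)*0.890248] = 3.696052


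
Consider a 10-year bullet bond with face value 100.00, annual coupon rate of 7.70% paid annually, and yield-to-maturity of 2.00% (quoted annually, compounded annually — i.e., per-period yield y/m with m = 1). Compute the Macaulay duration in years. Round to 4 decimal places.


Coupon per period c = face * coupon_rate / m = 7.700000
Periods per year m = 1; per-period yield y/m = 0.020000
Number of cashflows N = 10
Cashflows (t years, CF_t, discount factor 1/(1+y/m)^(m*t), PV):
  t = 1.0000: CF_t = 7.700000, DF = 0.980392, PV = 7.549020
  t = 2.0000: CF_t = 7.700000, DF = 0.961169, PV = 7.401000
  t = 3.0000: CF_t = 7.700000, DF = 0.942322, PV = 7.255882
  t = 4.0000: CF_t = 7.700000, DF = 0.923845, PV = 7.113610
  t = 5.0000: CF_t = 7.700000, DF = 0.905731, PV = 6.974127
  t = 6.0000: CF_t = 7.700000, DF = 0.887971, PV = 6.837380
  t = 7.0000: CF_t = 7.700000, DF = 0.870560, PV = 6.703313
  t = 8.0000: CF_t = 7.700000, DF = 0.853490, PV = 6.571876
  t = 9.0000: CF_t = 7.700000, DF = 0.836755, PV = 6.443016
  t = 10.0000: CF_t = 107.700000, DF = 0.820348, PV = 88.351512
Price P = sum_t PV_t = 151.200735
Macaulay numerator sum_t t * PV_t:
  t * PV_t at t = 1.0000: 7.549020
  t * PV_t at t = 2.0000: 14.801999
  t * PV_t at t = 3.0000: 21.767646
  t * PV_t at t = 4.0000: 28.454439
  t * PV_t at t = 5.0000: 34.870636
  t * PV_t at t = 6.0000: 41.024278
  t * PV_t at t = 7.0000: 46.923194
  t * PV_t at t = 8.0000: 52.575007
  t * PV_t at t = 9.0000: 57.987140
  t * PV_t at t = 10.0000: 883.515119
Macaulay duration D = (sum_t t * PV_t) / P = 1189.468477 / 151.200735 = 7.866817

Answer: Macaulay duration = 7.8668 years


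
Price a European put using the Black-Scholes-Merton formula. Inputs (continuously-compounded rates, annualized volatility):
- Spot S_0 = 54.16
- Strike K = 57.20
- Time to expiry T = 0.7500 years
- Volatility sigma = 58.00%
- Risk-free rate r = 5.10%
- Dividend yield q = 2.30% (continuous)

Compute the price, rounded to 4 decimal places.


Answer: Price = 11.6700

Derivation:
d1 = (ln(S/K) + (r - q + 0.5*sigma^2) * T) / (sigma * sqrt(T)) = 0.18423193
d2 = d1 - sigma * sqrt(T) = -0.31806280
exp(-rT) = 0.96247229; exp(-qT) = 0.98289793
P = K * exp(-rT) * N(-d2) - S_0 * exp(-qT) * N(-d1)
N(-d1) = 0.42691575; N(-d2) = 0.62478135
P = 57.2000 * 0.96247229 * 0.62478135 - 54.1600 * 0.98289793 * 0.42691575 = 11.6700


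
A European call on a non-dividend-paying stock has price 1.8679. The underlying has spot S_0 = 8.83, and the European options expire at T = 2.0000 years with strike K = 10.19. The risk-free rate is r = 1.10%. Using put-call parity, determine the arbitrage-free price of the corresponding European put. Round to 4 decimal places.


Answer: Put price = 3.0062

Derivation:
Put-call parity: C - P = S_0 * exp(-qT) - K * exp(-rT).
S_0 * exp(-qT) = 8.8300 * 1.00000000 = 8.83000000
K * exp(-rT) = 10.1900 * 0.97824024 = 9.96826800
P = C - S*exp(-qT) + K*exp(-rT)
P = 1.8679 - 8.83000000 + 9.96826800 = 3.0062


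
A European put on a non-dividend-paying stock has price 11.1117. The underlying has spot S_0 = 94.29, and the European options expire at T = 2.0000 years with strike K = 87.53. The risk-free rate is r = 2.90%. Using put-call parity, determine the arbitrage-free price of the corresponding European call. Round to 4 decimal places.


Put-call parity: C - P = S_0 * exp(-qT) - K * exp(-rT).
S_0 * exp(-qT) = 94.2900 * 1.00000000 = 94.29000000
K * exp(-rT) = 87.5300 * 0.94364995 = 82.59767990
C = P + S*exp(-qT) - K*exp(-rT)
C = 11.1117 + 94.29000000 - 82.59767990 = 22.8040

Answer: Call price = 22.8040


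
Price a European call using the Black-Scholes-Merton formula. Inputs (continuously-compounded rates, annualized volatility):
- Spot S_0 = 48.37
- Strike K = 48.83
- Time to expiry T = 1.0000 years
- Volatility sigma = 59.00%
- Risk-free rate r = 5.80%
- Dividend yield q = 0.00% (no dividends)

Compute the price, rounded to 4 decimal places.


Answer: Price = 12.1381

Derivation:
d1 = (ln(S/K) + (r - q + 0.5*sigma^2) * T) / (sigma * sqrt(T)) = 0.37726256
d2 = d1 - sigma * sqrt(T) = -0.21273744
exp(-rT) = 0.94364995; exp(-qT) = 1.00000000
C = S_0 * exp(-qT) * N(d1) - K * exp(-rT) * N(d2)
N(d1) = 0.64701075; N(d2) = 0.41576588
C = 48.3700 * 1.00000000 * 0.64701075 - 48.8300 * 0.94364995 * 0.41576588 = 12.1381


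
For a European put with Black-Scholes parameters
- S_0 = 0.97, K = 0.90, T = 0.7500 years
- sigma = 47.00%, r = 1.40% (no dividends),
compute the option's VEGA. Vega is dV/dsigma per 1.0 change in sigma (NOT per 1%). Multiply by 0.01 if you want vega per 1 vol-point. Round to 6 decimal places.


Answer: Vega = 0.307691

Derivation:
d1 = 0.4133307285; d2 = 0.0062987887
phi(d1) = 0.3662790960; exp(-qT) = 1.0000000000; exp(-rT) = 0.9895549326
Vega = S * exp(-qT) * phi(d1) * sqrt(T) = 0.9700 * 1.0000000000 * 0.3662790960 * 0.8660254038 = 0.307691


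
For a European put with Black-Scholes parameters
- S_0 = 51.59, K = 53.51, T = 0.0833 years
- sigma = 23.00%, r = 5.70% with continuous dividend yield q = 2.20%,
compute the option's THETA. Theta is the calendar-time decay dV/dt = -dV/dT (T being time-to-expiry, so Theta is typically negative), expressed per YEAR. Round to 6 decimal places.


Answer: Theta = -5.949753

Derivation:
d1 = -0.4733498809; d2 = -0.5397318815
phi(d1) = 0.3566613353; exp(-qT) = 0.9981690782; exp(-rT) = 0.9952631544
Theta = -S*exp(-qT)*phi(d1)*sigma/(2*sqrt(T)) + r*K*exp(-rT)*N(-d2) - q*S*exp(-qT)*N(-d1)
N(-d1) = 0.6820182097; N(-d2) = 0.7053090250; sqrt(T) = 0.2886173938
Term 1 = -51.5900 * 0.9981690782 * 0.3566613353 * 0.2300 / (2 * 0.2886173938) = -7.3181450067
Term 2 = 0.0570 * 53.5100 * 0.9952631544 * 0.7053090250 = 2.1410517972
Term 3 = -0.0220 * 51.5900 * 0.9981690782 * 0.6820182097 = -0.7726597531
Theta = -7.3181450067 + (2.1410517972) + (-0.7726597531) = -5.949753


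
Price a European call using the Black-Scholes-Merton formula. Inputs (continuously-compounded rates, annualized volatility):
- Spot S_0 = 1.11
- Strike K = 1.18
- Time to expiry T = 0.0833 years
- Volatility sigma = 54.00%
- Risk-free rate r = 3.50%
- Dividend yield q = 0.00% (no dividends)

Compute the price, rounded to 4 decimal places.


Answer: Price = 0.0426

Derivation:
d1 = (ln(S/K) + (r - q + 0.5*sigma^2) * T) / (sigma * sqrt(T)) = -0.29575091
d2 = d1 - sigma * sqrt(T) = -0.45160431
exp(-rT) = 0.99708875; exp(-qT) = 1.00000000
C = S_0 * exp(-qT) * N(d1) - K * exp(-rT) * N(d2)
N(d1) = 0.38371016; N(d2) = 0.32577703
C = 1.1100 * 1.00000000 * 0.38371016 - 1.1800 * 0.99708875 * 0.32577703 = 0.0426


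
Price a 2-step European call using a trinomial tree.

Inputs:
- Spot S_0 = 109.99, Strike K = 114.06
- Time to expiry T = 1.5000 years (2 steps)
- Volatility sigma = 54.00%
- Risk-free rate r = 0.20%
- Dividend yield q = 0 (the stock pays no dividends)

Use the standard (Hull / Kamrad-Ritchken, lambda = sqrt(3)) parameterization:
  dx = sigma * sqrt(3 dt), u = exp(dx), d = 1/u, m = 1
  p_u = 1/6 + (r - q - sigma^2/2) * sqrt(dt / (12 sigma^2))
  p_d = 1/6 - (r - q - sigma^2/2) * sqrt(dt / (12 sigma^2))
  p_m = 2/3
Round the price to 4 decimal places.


Answer: Price = V(0,0) = 22.1337

Derivation:
dt = T/N = 0.750000; dx = sigma*sqrt(3*dt) = 0.810000
u = exp(dx) = 2.247908; d = 1/u = 0.444858
p_u = 0.100093, p_m = 0.666667, p_d = 0.233241
Discount per step: exp(-r*dt) = 0.998501
Stock lattice S(k, j) with j the centered position index:
  k=0: S(0,+0) = 109.9900
  k=1: S(1,-1) = 48.9299; S(1,+0) = 109.9900; S(1,+1) = 247.2474
  k=2: S(2,-2) = 21.7669; S(2,-1) = 48.9299; S(2,+0) = 109.9900; S(2,+1) = 247.2474; S(2,+2) = 555.7894
Terminal payoffs V(N, j) = max(S_T - K, 0):
  V(2,-2) = 0.000000; V(2,-1) = 0.000000; V(2,+0) = 0.000000; V(2,+1) = 133.187399; V(2,+2) = 441.729404
Backward induction: V(k, j) = exp(-r*dt) * [p_u * V(k+1, j+1) + p_m * V(k+1, j) + p_d * V(k+1, j-1)]
  V(1,-1) = exp(-r*dt) * [p_u*0.000000 + p_m*0.000000 + p_d*0.000000] = 0.000000
  V(1,+0) = exp(-r*dt) * [p_u*133.187399 + p_m*0.000000 + p_d*0.000000] = 13.311090
  V(1,+1) = exp(-r*dt) * [p_u*441.729404 + p_m*133.187399 + p_d*0.000000] = 132.806082
  V(0,+0) = exp(-r*dt) * [p_u*132.806082 + p_m*13.311090 + p_d*0.000000] = 22.133740


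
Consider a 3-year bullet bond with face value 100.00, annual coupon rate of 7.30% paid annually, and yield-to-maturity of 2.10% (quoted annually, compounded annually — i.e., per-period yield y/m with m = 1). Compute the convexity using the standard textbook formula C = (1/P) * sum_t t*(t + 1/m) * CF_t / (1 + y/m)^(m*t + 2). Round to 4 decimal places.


Answer: Convexity = 10.5643

Derivation:
Coupon per period c = face * coupon_rate / m = 7.300000
Periods per year m = 1; per-period yield y/m = 0.021000
Number of cashflows N = 3
Cashflows (t years, CF_t, discount factor 1/(1+y/m)^(m*t), PV):
  t = 1.0000: CF_t = 7.300000, DF = 0.979432, PV = 7.149853
  t = 2.0000: CF_t = 7.300000, DF = 0.959287, PV = 7.002794
  t = 3.0000: CF_t = 107.300000, DF = 0.939556, PV = 100.814383
Price P = sum_t PV_t = 114.967030
Convexity numerator sum_t t*(t + 1/m) * CF_t / (1+y/m)^(m*t + 2):
  t = 1.0000: term = 13.717521
  t = 2.0000: term = 40.306134
  t = 3.0000: term = 1160.519007
Convexity = (1/P) * sum = 1214.542661 / 114.967030 = 10.564269


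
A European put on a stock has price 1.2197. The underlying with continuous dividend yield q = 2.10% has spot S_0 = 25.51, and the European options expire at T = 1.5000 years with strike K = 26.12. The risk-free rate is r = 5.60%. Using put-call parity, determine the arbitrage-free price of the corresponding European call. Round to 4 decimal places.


Answer: Call price = 1.9231

Derivation:
Put-call parity: C - P = S_0 * exp(-qT) - K * exp(-rT).
S_0 * exp(-qT) = 25.5100 * 0.96899096 = 24.71895930
K * exp(-rT) = 26.1200 * 0.91943126 = 24.01554441
C = P + S*exp(-qT) - K*exp(-rT)
C = 1.2197 + 24.71895930 - 24.01554441 = 1.9231


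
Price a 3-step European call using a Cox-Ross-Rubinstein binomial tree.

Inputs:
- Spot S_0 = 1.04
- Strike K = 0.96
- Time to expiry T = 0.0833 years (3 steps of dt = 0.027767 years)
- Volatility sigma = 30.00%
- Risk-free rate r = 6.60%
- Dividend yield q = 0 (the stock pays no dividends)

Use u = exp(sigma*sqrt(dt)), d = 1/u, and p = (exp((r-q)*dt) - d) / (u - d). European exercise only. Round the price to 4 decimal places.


dt = T/N = 0.027767
u = exp(sigma*sqrt(dt)) = 1.051261; d = 1/u = 0.951239
p = (exp((r-q)*dt) - d) / (u - d) = 0.505844
Discount per step: exp(-r*dt) = 0.998169
Stock lattice S(k, i) with i counting down-moves:
  k=0: S(0,0) = 1.0400
  k=1: S(1,0) = 1.0933; S(1,1) = 0.9893
  k=2: S(2,0) = 1.1494; S(2,1) = 1.0400; S(2,2) = 0.9410
  k=3: S(3,0) = 1.2083; S(3,1) = 1.0933; S(3,2) = 0.9893; S(3,3) = 0.8952
Terminal payoffs V(N, i) = max(S_T - K, 0):
  V(3,0) = 0.248271; V(3,1) = 0.133311; V(3,2) = 0.029288; V(3,3) = 0.000000
Backward induction: V(k, i) = exp(-r*dt) * [p * V(k+1, i) + (1-p) * V(k+1, i+1)].
  V(2,0) = exp(-r*dt) * [p*0.248271 + (1-p)*0.133311] = 0.191112
  V(2,1) = exp(-r*dt) * [p*0.133311 + (1-p)*0.029288] = 0.081758
  V(2,2) = exp(-r*dt) * [p*0.029288 + (1-p)*0.000000] = 0.014788
  V(1,0) = exp(-r*dt) * [p*0.191112 + (1-p)*0.081758] = 0.136823
  V(1,1) = exp(-r*dt) * [p*0.081758 + (1-p)*0.014788] = 0.048575
  V(0,0) = exp(-r*dt) * [p*0.136823 + (1-p)*0.048575] = 0.093044

Answer: Price = V(0,0) = 0.0930


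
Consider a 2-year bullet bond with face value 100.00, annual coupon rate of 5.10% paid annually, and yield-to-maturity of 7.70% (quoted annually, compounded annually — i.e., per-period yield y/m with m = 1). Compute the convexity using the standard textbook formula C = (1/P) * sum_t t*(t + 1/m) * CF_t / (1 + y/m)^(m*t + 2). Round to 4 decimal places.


Answer: Convexity = 5.0015

Derivation:
Coupon per period c = face * coupon_rate / m = 5.100000
Periods per year m = 1; per-period yield y/m = 0.077000
Number of cashflows N = 2
Cashflows (t years, CF_t, discount factor 1/(1+y/m)^(m*t), PV):
  t = 1.0000: CF_t = 5.100000, DF = 0.928505, PV = 4.735376
  t = 2.0000: CF_t = 105.100000, DF = 0.862122, PV = 90.608994
Price P = sum_t PV_t = 95.344370
Convexity numerator sum_t t*(t + 1/m) * CF_t / (1+y/m)^(m*t + 2):
  t = 1.0000: term = 8.164941
  t = 2.0000: term = 468.695899
Convexity = (1/P) * sum = 476.860840 / 95.344370 = 5.001458


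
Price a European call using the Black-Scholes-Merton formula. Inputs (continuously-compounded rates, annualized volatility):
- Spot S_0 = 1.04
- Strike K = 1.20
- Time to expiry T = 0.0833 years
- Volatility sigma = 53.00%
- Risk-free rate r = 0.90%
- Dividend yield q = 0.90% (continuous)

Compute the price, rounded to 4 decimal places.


Answer: Price = 0.0160

Derivation:
d1 = (ln(S/K) + (r - q + 0.5*sigma^2) * T) / (sigma * sqrt(T)) = -0.85901646
d2 = d1 - sigma * sqrt(T) = -1.01198368
exp(-rT) = 0.99925058; exp(-qT) = 0.99925058
C = S_0 * exp(-qT) * N(d1) - K * exp(-rT) * N(d2)
N(d1) = 0.19516572; N(d2) = 0.15577293
C = 1.0400 * 0.99925058 * 0.19516572 - 1.2000 * 0.99925058 * 0.15577293 = 0.0160


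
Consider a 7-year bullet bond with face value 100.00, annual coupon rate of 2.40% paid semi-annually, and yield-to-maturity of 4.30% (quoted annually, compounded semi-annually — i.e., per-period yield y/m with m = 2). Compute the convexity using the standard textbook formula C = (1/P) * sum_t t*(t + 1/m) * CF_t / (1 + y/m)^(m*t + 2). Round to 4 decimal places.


Coupon per period c = face * coupon_rate / m = 1.200000
Periods per year m = 2; per-period yield y/m = 0.021500
Number of cashflows N = 14
Cashflows (t years, CF_t, discount factor 1/(1+y/m)^(m*t), PV):
  t = 0.5000: CF_t = 1.200000, DF = 0.978953, PV = 1.174743
  t = 1.0000: CF_t = 1.200000, DF = 0.958348, PV = 1.150018
  t = 1.5000: CF_t = 1.200000, DF = 0.938177, PV = 1.125813
  t = 2.0000: CF_t = 1.200000, DF = 0.918431, PV = 1.102117
  t = 2.5000: CF_t = 1.200000, DF = 0.899100, PV = 1.078920
  t = 3.0000: CF_t = 1.200000, DF = 0.880177, PV = 1.056212
  t = 3.5000: CF_t = 1.200000, DF = 0.861651, PV = 1.033981
  t = 4.0000: CF_t = 1.200000, DF = 0.843515, PV = 1.012219
  t = 4.5000: CF_t = 1.200000, DF = 0.825762, PV = 0.990914
  t = 5.0000: CF_t = 1.200000, DF = 0.808381, PV = 0.970058
  t = 5.5000: CF_t = 1.200000, DF = 0.791367, PV = 0.949640
  t = 6.0000: CF_t = 1.200000, DF = 0.774711, PV = 0.929653
  t = 6.5000: CF_t = 1.200000, DF = 0.758405, PV = 0.910086
  t = 7.0000: CF_t = 101.200000, DF = 0.742442, PV = 75.135178
Price P = sum_t PV_t = 88.619551
Convexity numerator sum_t t*(t + 1/m) * CF_t / (1+y/m)^(m*t + 2):
  t = 0.5000: term = 0.562906
  t = 1.0000: term = 1.653176
  t = 1.5000: term = 3.236761
  t = 2.0000: term = 5.281059
  t = 2.5000: term = 7.754859
  t = 3.0000: term = 10.628294
  t = 3.5000: term = 13.872794
  t = 4.0000: term = 17.461037
  t = 4.5000: term = 21.366908
  t = 5.0000: term = 25.565453
  t = 5.5000: term = 30.032837
  t = 6.0000: term = 34.746308
  t = 6.5000: term = 39.684150
  t = 7.0000: term = 3780.296641
Convexity = (1/P) * sum = 3992.143184 / 88.619551 = 45.048109

Answer: Convexity = 45.0481


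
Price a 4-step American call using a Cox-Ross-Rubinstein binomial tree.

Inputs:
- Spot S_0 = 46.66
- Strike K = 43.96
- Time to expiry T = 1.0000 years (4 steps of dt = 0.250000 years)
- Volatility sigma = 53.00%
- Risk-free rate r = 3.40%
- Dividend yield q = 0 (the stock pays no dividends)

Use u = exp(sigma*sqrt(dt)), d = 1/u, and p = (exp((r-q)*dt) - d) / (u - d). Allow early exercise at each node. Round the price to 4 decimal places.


dt = T/N = 0.250000
u = exp(sigma*sqrt(dt)) = 1.303431; d = 1/u = 0.767206
p = (exp((r-q)*dt) - d) / (u - d) = 0.450054
Discount per step: exp(-r*dt) = 0.991536
Stock lattice S(k, i) with i counting down-moves:
  k=0: S(0,0) = 46.6600
  k=1: S(1,0) = 60.8181; S(1,1) = 35.7978
  k=2: S(2,0) = 79.2722; S(2,1) = 46.6600; S(2,2) = 27.4643
  k=3: S(3,0) = 103.3258; S(3,1) = 60.8181; S(3,2) = 35.7978; S(3,3) = 21.0708
  k=4: S(4,0) = 134.6781; S(4,1) = 79.2722; S(4,2) = 46.6600; S(4,3) = 27.4643; S(4,4) = 16.1656
Terminal payoffs V(N, i) = max(S_T - K, 0):
  V(4,0) = 90.718070; V(4,1) = 35.312182; V(4,2) = 2.700000; V(4,3) = 0.000000; V(4,4) = 0.000000
Backward induction: V(k, i) = exp(-r*dt) * [p * V(k+1, i) + (1-p) * V(k+1, i+1)]; then take max(V_cont, immediate exercise) for American.
  V(3,0) = exp(-r*dt) * [p*90.718070 + (1-p)*35.312182] = 59.737893; exercise = 59.365817; V(3,0) = max -> 59.737893
  V(3,1) = exp(-r*dt) * [p*35.312182 + (1-p)*2.700000] = 17.230166; exercise = 16.858089; V(3,1) = max -> 17.230166
  V(3,2) = exp(-r*dt) * [p*2.700000 + (1-p)*0.000000] = 1.204861; exercise = 0.000000; V(3,2) = max -> 1.204861
  V(3,3) = exp(-r*dt) * [p*0.000000 + (1-p)*0.000000] = 0.000000; exercise = 0.000000; V(3,3) = max -> 0.000000
  V(2,0) = exp(-r*dt) * [p*59.737893 + (1-p)*17.230166] = 36.053185; exercise = 35.312182; V(2,0) = max -> 36.053185
  V(2,1) = exp(-r*dt) * [p*17.230166 + (1-p)*1.204861] = 8.345873; exercise = 2.700000; V(2,1) = max -> 8.345873
  V(2,2) = exp(-r*dt) * [p*1.204861 + (1-p)*0.000000] = 0.537663; exercise = 0.000000; V(2,2) = max -> 0.537663
  V(1,0) = exp(-r*dt) * [p*36.053185 + (1-p)*8.345873] = 20.639480; exercise = 16.858089; V(1,0) = max -> 20.639480
  V(1,1) = exp(-r*dt) * [p*8.345873 + (1-p)*0.537663] = 4.017486; exercise = 0.000000; V(1,1) = max -> 4.017486
  V(0,0) = exp(-r*dt) * [p*20.639480 + (1-p)*4.017486] = 11.400961; exercise = 2.700000; V(0,0) = max -> 11.400961

Answer: Price = V(0,0) = 11.4010


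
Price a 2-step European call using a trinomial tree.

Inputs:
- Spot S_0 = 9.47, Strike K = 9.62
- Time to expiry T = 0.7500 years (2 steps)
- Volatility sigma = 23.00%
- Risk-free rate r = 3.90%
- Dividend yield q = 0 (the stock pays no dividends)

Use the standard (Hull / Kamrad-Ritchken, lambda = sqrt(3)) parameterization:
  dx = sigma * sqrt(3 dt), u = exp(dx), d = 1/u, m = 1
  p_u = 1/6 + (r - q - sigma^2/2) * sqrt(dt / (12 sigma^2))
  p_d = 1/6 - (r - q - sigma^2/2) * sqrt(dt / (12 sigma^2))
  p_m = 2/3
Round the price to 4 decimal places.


Answer: Price = V(0,0) = 0.7384

Derivation:
dt = T/N = 0.375000; dx = sigma*sqrt(3*dt) = 0.243952
u = exp(dx) = 1.276283; d = 1/u = 0.783525
p_u = 0.176313, p_m = 0.666667, p_d = 0.157021
Discount per step: exp(-r*dt) = 0.985481
Stock lattice S(k, j) with j the centered position index:
  k=0: S(0,+0) = 9.4700
  k=1: S(1,-1) = 7.4200; S(1,+0) = 9.4700; S(1,+1) = 12.0864
  k=2: S(2,-2) = 5.8137; S(2,-1) = 7.4200; S(2,+0) = 9.4700; S(2,+1) = 12.0864; S(2,+2) = 15.4257
Terminal payoffs V(N, j) = max(S_T - K, 0):
  V(2,-2) = 0.000000; V(2,-1) = 0.000000; V(2,+0) = 0.000000; V(2,+1) = 2.466399; V(2,+2) = 5.805664
Backward induction: V(k, j) = exp(-r*dt) * [p_u * V(k+1, j+1) + p_m * V(k+1, j) + p_d * V(k+1, j-1)]
  V(1,-1) = exp(-r*dt) * [p_u*0.000000 + p_m*0.000000 + p_d*0.000000] = 0.000000
  V(1,+0) = exp(-r*dt) * [p_u*2.466399 + p_m*0.000000 + p_d*0.000000] = 0.428543
  V(1,+1) = exp(-r*dt) * [p_u*5.805664 + p_m*2.466399 + p_d*0.000000] = 2.629143
  V(0,+0) = exp(-r*dt) * [p_u*2.629143 + p_m*0.428543 + p_d*0.000000] = 0.738369


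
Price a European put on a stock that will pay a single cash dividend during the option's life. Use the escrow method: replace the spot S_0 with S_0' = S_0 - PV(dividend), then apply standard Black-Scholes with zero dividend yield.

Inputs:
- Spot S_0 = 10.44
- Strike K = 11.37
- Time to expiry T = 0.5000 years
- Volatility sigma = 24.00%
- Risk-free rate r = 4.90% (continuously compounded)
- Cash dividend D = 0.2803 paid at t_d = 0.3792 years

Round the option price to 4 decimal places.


PV(D) = D * exp(-r * t_d) = 0.2803 * 0.98159076 = 0.27513989
S_0' = S_0 - PV(D) = 10.4400 - 0.27513989 = 10.16486011
d1 = (ln(S_0'/K) + (r + sigma^2/2)*T) / (sigma*sqrt(T)) = -0.43099114
d2 = d1 - sigma*sqrt(T) = -0.60069677
exp(-rT) = 0.97579769
N(-d1) = 0.66676260; N(-d2) = 0.72597902
P = K * exp(-rT) * N(-d2) - S_0' * N(-d1) = 11.3700 * 0.97579769 * 0.72597902 - 10.16486011 * 0.66676260 = 1.2771

Answer: Price = 1.2771


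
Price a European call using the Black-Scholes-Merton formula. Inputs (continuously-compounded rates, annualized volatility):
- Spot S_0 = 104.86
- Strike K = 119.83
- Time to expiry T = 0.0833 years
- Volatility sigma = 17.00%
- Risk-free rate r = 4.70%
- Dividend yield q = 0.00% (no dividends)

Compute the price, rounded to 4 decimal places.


d1 = (ln(S/K) + (r - q + 0.5*sigma^2) * T) / (sigma * sqrt(T)) = -2.61549520
d2 = d1 - sigma * sqrt(T) = -2.66456016
exp(-rT) = 0.99609255; exp(-qT) = 1.00000000
C = S_0 * exp(-qT) * N(d1) - K * exp(-rT) * N(d2)
N(d1) = 0.00445491; N(d2) = 0.00385445
C = 104.8600 * 1.00000000 * 0.00445491 - 119.8300 * 0.99609255 * 0.00385445 = 0.0071

Answer: Price = 0.0071


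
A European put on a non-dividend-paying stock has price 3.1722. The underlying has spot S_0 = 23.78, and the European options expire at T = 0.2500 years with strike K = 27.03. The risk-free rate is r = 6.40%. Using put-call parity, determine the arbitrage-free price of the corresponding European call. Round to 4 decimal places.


Answer: Call price = 0.3512

Derivation:
Put-call parity: C - P = S_0 * exp(-qT) - K * exp(-rT).
S_0 * exp(-qT) = 23.7800 * 1.00000000 = 23.78000000
K * exp(-rT) = 27.0300 * 0.98412732 = 26.60096146
C = P + S*exp(-qT) - K*exp(-rT)
C = 3.1722 + 23.78000000 - 26.60096146 = 0.3512


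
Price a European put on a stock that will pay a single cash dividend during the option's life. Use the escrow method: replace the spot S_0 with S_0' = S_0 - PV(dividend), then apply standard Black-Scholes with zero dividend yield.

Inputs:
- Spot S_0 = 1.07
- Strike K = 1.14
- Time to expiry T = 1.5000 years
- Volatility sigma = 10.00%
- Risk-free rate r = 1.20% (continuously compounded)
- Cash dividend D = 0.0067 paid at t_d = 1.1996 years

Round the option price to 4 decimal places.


Answer: Price = 0.0861

Derivation:
PV(D) = D * exp(-r * t_d) = 0.0067 * 0.98570792 = 0.00660424
S_0' = S_0 - PV(D) = 1.0700 - 0.00660424 = 1.06339576
d1 = (ln(S_0'/K) + (r + sigma^2/2)*T) / (sigma*sqrt(T)) = -0.35975599
d2 = d1 - sigma*sqrt(T) = -0.48223048
exp(-rT) = 0.98216103
N(-d1) = 0.64048519; N(-d2) = 0.68517889
P = K * exp(-rT) * N(-d2) - S_0' * N(-d1) = 1.1400 * 0.98216103 * 0.68517889 - 1.06339576 * 0.64048519 = 0.0861


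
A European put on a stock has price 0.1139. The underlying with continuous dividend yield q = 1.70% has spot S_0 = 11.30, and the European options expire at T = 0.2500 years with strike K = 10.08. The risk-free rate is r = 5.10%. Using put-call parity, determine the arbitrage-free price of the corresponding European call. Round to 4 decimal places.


Answer: Call price = 1.4137

Derivation:
Put-call parity: C - P = S_0 * exp(-qT) - K * exp(-rT).
S_0 * exp(-qT) = 11.3000 * 0.99575902 = 11.25207691
K * exp(-rT) = 10.0800 * 0.98733094 = 9.95229584
C = P + S*exp(-qT) - K*exp(-rT)
C = 0.1139 + 11.25207691 - 9.95229584 = 1.4137


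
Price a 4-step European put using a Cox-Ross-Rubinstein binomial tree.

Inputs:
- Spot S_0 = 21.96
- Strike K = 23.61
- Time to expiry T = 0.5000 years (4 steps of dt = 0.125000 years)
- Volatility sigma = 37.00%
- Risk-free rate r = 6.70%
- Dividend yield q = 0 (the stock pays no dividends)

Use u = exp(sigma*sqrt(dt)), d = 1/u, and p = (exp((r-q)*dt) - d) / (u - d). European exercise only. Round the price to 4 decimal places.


Answer: Price = V(0,0) = 2.8669

Derivation:
dt = T/N = 0.125000
u = exp(sigma*sqrt(dt)) = 1.139757; d = 1/u = 0.877380
p = (exp((r-q)*dt) - d) / (u - d) = 0.499397
Discount per step: exp(-r*dt) = 0.991660
Stock lattice S(k, i) with i counting down-moves:
  k=0: S(0,0) = 21.9600
  k=1: S(1,0) = 25.0291; S(1,1) = 19.2673
  k=2: S(2,0) = 28.5270; S(2,1) = 21.9600; S(2,2) = 16.9047
  k=3: S(3,0) = 32.5139; S(3,1) = 25.0291; S(3,2) = 19.2673; S(3,3) = 14.8319
  k=4: S(4,0) = 37.0579; S(4,1) = 28.5270; S(4,2) = 21.9600; S(4,3) = 16.9047; S(4,4) = 13.0132
Terminal payoffs V(N, i) = max(K - S_T, 0):
  V(4,0) = 0.000000; V(4,1) = 0.000000; V(4,2) = 1.650000; V(4,3) = 6.705276; V(4,4) = 10.596808
Backward induction: V(k, i) = exp(-r*dt) * [p * V(k+1, i) + (1-p) * V(k+1, i+1)].
  V(3,0) = exp(-r*dt) * [p*0.000000 + (1-p)*0.000000] = 0.000000
  V(3,1) = exp(-r*dt) * [p*0.000000 + (1-p)*1.650000] = 0.819107
  V(3,2) = exp(-r*dt) * [p*1.650000 + (1-p)*6.705276] = 4.145821
  V(3,3) = exp(-r*dt) * [p*6.705276 + (1-p)*10.596808] = 8.581220
  V(2,0) = exp(-r*dt) * [p*0.000000 + (1-p)*0.819107] = 0.406628
  V(2,1) = exp(-r*dt) * [p*0.819107 + (1-p)*4.145821] = 2.463750
  V(2,2) = exp(-r*dt) * [p*4.145821 + (1-p)*8.581220] = 6.313102
  V(1,0) = exp(-r*dt) * [p*0.406628 + (1-p)*2.463750] = 1.424450
  V(1,1) = exp(-r*dt) * [p*2.463750 + (1-p)*6.313102] = 4.354129
  V(0,0) = exp(-r*dt) * [p*1.424450 + (1-p)*4.354129] = 2.866946


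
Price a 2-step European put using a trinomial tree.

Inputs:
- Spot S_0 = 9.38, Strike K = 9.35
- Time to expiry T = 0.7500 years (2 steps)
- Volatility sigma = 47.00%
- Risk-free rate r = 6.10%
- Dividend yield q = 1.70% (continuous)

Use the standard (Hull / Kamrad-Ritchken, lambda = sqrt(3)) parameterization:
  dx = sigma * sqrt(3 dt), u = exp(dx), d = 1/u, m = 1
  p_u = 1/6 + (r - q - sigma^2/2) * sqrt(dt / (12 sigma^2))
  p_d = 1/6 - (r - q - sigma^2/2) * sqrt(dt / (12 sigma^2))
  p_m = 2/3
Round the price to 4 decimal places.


dt = T/N = 0.375000; dx = sigma*sqrt(3*dt) = 0.498510
u = exp(dx) = 1.646267; d = 1/u = 0.607435
p_u = 0.141673, p_m = 0.666667, p_d = 0.191660
Discount per step: exp(-r*dt) = 0.977385
Stock lattice S(k, j) with j the centered position index:
  k=0: S(0,+0) = 9.3800
  k=1: S(1,-1) = 5.6977; S(1,+0) = 9.3800; S(1,+1) = 15.4420
  k=2: S(2,-2) = 3.4610; S(2,-1) = 5.6977; S(2,+0) = 9.3800; S(2,+1) = 15.4420; S(2,+2) = 25.4216
Terminal payoffs V(N, j) = max(K - S_T, 0):
  V(2,-2) = 5.888994; V(2,-1) = 3.652261; V(2,+0) = 0.000000; V(2,+1) = 0.000000; V(2,+2) = 0.000000
Backward induction: V(k, j) = exp(-r*dt) * [p_u * V(k+1, j+1) + p_m * V(k+1, j) + p_d * V(k+1, j-1)]
  V(1,-1) = exp(-r*dt) * [p_u*0.000000 + p_m*3.652261 + p_d*5.888994] = 3.482934
  V(1,+0) = exp(-r*dt) * [p_u*0.000000 + p_m*0.000000 + p_d*3.652261] = 0.684161
  V(1,+1) = exp(-r*dt) * [p_u*0.000000 + p_m*0.000000 + p_d*0.000000] = 0.000000
  V(0,+0) = exp(-r*dt) * [p_u*0.000000 + p_m*0.684161 + p_d*3.482934] = 1.098235

Answer: Price = V(0,0) = 1.0982


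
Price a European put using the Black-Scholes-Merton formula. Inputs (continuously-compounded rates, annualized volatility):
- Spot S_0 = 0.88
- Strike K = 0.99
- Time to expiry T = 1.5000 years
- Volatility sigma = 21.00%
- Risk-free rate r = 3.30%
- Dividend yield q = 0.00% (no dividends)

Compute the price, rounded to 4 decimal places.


d1 = (ln(S/K) + (r - q + 0.5*sigma^2) * T) / (sigma * sqrt(T)) = -0.13689162
d2 = d1 - sigma * sqrt(T) = -0.39408805
exp(-rT) = 0.95170516; exp(-qT) = 1.00000000
P = K * exp(-rT) * N(-d2) - S_0 * exp(-qT) * N(-d1)
N(-d1) = 0.55444177; N(-d2) = 0.65324198
P = 0.9900 * 0.95170516 * 0.65324198 - 0.8800 * 1.00000000 * 0.55444177 = 0.1276

Answer: Price = 0.1276


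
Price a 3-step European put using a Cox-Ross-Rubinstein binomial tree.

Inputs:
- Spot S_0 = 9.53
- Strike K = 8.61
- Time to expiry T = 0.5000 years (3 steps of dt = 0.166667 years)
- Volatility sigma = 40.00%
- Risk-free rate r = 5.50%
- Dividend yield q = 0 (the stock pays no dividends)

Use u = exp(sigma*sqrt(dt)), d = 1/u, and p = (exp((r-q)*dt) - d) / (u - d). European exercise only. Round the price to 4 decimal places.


Answer: Price = V(0,0) = 0.5561

Derivation:
dt = T/N = 0.166667
u = exp(sigma*sqrt(dt)) = 1.177389; d = 1/u = 0.849337
p = (exp((r-q)*dt) - d) / (u - d) = 0.487337
Discount per step: exp(-r*dt) = 0.990875
Stock lattice S(k, i) with i counting down-moves:
  k=0: S(0,0) = 9.5300
  k=1: S(1,0) = 11.2205; S(1,1) = 8.0942
  k=2: S(2,0) = 13.2109; S(2,1) = 9.5300; S(2,2) = 6.8747
  k=3: S(3,0) = 15.5544; S(3,1) = 11.2205; S(3,2) = 8.0942; S(3,3) = 5.8389
Terminal payoffs V(N, i) = max(K - S_T, 0):
  V(3,0) = 0.000000; V(3,1) = 0.000000; V(3,2) = 0.515819; V(3,3) = 2.771075
Backward induction: V(k, i) = exp(-r*dt) * [p * V(k+1, i) + (1-p) * V(k+1, i+1)].
  V(2,0) = exp(-r*dt) * [p*0.000000 + (1-p)*0.000000] = 0.000000
  V(2,1) = exp(-r*dt) * [p*0.000000 + (1-p)*0.515819] = 0.262028
  V(2,2) = exp(-r*dt) * [p*0.515819 + (1-p)*2.771075] = 1.656749
  V(1,0) = exp(-r*dt) * [p*0.000000 + (1-p)*0.262028] = 0.133107
  V(1,1) = exp(-r*dt) * [p*0.262028 + (1-p)*1.656749] = 0.968135
  V(0,0) = exp(-r*dt) * [p*0.133107 + (1-p)*0.968135] = 0.556074


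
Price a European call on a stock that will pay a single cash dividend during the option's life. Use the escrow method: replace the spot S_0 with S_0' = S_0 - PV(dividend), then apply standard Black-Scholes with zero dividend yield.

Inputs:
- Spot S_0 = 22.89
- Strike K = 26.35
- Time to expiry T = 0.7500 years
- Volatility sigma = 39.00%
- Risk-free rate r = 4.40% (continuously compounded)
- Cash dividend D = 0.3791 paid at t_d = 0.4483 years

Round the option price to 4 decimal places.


PV(D) = D * exp(-r * t_d) = 0.3791 * 0.98046807 = 0.37169544
S_0' = S_0 - PV(D) = 22.8900 - 0.37169544 = 22.51830456
d1 = (ln(S_0'/K) + (r + sigma^2/2)*T) / (sigma*sqrt(T)) = -0.19867440
d2 = d1 - sigma*sqrt(T) = -0.53642431
exp(-rT) = 0.96753856
N(d1) = 0.42125872; N(d2) = 0.29583267
C = S_0' * N(d1) - K * exp(-rT) * N(d2) = 22.51830456 * 0.42125872 - 26.3500 * 0.96753856 * 0.29583267 = 1.9439

Answer: Price = 1.9439


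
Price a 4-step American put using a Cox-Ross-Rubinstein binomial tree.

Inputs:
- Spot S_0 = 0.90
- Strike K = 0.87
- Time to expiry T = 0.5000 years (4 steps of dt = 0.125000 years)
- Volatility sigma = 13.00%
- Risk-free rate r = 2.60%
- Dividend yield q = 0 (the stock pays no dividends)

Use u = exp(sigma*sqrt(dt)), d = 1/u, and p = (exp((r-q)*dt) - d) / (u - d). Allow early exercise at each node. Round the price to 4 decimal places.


Answer: Price = V(0,0) = 0.0174

Derivation:
dt = T/N = 0.125000
u = exp(sigma*sqrt(dt)) = 1.047035; d = 1/u = 0.955078
p = (exp((r-q)*dt) - d) / (u - d) = 0.523912
Discount per step: exp(-r*dt) = 0.996755
Stock lattice S(k, i) with i counting down-moves:
  k=0: S(0,0) = 0.9000
  k=1: S(1,0) = 0.9423; S(1,1) = 0.8596
  k=2: S(2,0) = 0.9867; S(2,1) = 0.9000; S(2,2) = 0.8210
  k=3: S(3,0) = 1.0331; S(3,1) = 0.9423; S(3,2) = 0.8596; S(3,3) = 0.7841
  k=4: S(4,0) = 1.0816; S(4,1) = 0.9867; S(4,2) = 0.9000; S(4,3) = 0.8210; S(4,4) = 0.7489
Terminal payoffs V(N, i) = max(K - S_T, 0):
  V(4,0) = 0.000000; V(4,1) = 0.000000; V(4,2) = 0.000000; V(4,3) = 0.049043; V(4,4) = 0.121144
Backward induction: V(k, i) = exp(-r*dt) * [p * V(k+1, i) + (1-p) * V(k+1, i+1)]; then take max(V_cont, immediate exercise) for American.
  V(3,0) = exp(-r*dt) * [p*0.000000 + (1-p)*0.000000] = 0.000000; exercise = 0.000000; V(3,0) = max -> 0.000000
  V(3,1) = exp(-r*dt) * [p*0.000000 + (1-p)*0.000000] = 0.000000; exercise = 0.000000; V(3,1) = max -> 0.000000
  V(3,2) = exp(-r*dt) * [p*0.000000 + (1-p)*0.049043] = 0.023273; exercise = 0.010430; V(3,2) = max -> 0.023273
  V(3,3) = exp(-r*dt) * [p*0.049043 + (1-p)*0.121144] = 0.083099; exercise = 0.085922; V(3,3) = max -> 0.085922
  V(2,0) = exp(-r*dt) * [p*0.000000 + (1-p)*0.000000] = 0.000000; exercise = 0.000000; V(2,0) = max -> 0.000000
  V(2,1) = exp(-r*dt) * [p*0.000000 + (1-p)*0.023273] = 0.011044; exercise = 0.000000; V(2,1) = max -> 0.011044
  V(2,2) = exp(-r*dt) * [p*0.023273 + (1-p)*0.085922] = 0.052927; exercise = 0.049043; V(2,2) = max -> 0.052927
  V(1,0) = exp(-r*dt) * [p*0.000000 + (1-p)*0.011044] = 0.005241; exercise = 0.000000; V(1,0) = max -> 0.005241
  V(1,1) = exp(-r*dt) * [p*0.011044 + (1-p)*0.052927] = 0.030883; exercise = 0.010430; V(1,1) = max -> 0.030883
  V(0,0) = exp(-r*dt) * [p*0.005241 + (1-p)*0.030883] = 0.017392; exercise = 0.000000; V(0,0) = max -> 0.017392
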